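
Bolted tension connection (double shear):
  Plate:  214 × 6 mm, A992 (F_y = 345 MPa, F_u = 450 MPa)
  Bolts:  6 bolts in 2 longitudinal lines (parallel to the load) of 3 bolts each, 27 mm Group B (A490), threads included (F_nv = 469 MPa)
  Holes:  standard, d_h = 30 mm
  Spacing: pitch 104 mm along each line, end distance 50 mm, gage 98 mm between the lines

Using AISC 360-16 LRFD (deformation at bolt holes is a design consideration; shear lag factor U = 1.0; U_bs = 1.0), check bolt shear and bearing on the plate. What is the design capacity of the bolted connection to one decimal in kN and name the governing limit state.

Bolt shear: A_b = π(27)²/4 = 572.56 mm². φR_n = 0.75 × 469 × 572.56 × 6 × 2 = 2416.8 kN.
Bearing (6 mm plate, F_u = 450 MPa): end bolts L_c = 50 − 30/2 = 35, R_n = min(1.2×35×6×450, 2.4×27×6×450) = 113.4 kN/bolt; interior L_c = 104 − 30 = 74, R_n = 174.96 kN/bolt. φR_n = 0.75 × (2×113.4 + 4×174.96) = 695.0 kN.
Governing: min(2416.8, 695.0) = 695.0 kN → bearing.

695.0 kN (bearing governs)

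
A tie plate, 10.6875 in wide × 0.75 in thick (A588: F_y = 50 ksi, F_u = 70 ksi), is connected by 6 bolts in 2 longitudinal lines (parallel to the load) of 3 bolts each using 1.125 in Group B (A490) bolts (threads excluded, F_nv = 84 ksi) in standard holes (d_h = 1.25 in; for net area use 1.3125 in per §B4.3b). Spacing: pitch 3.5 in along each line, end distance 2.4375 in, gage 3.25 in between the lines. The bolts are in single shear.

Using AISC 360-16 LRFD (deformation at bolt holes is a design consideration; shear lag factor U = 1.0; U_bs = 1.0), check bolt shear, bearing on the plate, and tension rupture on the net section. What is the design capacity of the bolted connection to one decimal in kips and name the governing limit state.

317.5 kips (net-section rupture governs)

Bolt shear: A_b = π(1.125)²/4 = 0.99402 in². φR_n = 0.75 × 84 × 0.99402 × 6 × 1 = 375.7 kips.
Bearing (0.75 in plate, F_u = 70 ksi): end bolts L_c = 2.4375 − 1.25/2 = 1.8125, R_n = min(1.2×1.8125×0.75×70, 2.4×1.125×0.75×70) = 114.19 kips/bolt; interior L_c = 3.5 − 1.25 = 2.25, R_n = 141.75 kips/bolt. φR_n = 0.75 × (2×114.19 + 4×141.75) = 596.5 kips.
Tension rupture (net): A_n = (10.6875 − 2×1.3125)×0.75 = 6.0469 in² (U = 1.0, A_e = A_n). φR_n = 0.75 × 70 × 6.0469 = 317.5 kips.
Governing: min(375.7, 596.5, 317.5) = 317.5 kips → net-section rupture.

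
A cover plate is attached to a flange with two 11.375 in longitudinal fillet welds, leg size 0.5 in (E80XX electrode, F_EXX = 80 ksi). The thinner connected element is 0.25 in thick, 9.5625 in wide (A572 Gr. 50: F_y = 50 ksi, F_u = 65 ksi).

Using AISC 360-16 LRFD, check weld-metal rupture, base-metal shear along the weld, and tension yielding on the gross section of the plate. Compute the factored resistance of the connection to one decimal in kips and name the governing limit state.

Weld metal: throat = 0.707×0.5 = 0.3535 in, L = 2×11.375 = 22.75 in. φR_n = 0.75 × 0.6 × 80 × 0.3535 × 22.75 = 289.5 kips.
Base metal shear (0.25 in plate): yield φR_n = 1.0×0.6×50×0.25×22.75 = 170.6 kips; rupture φR_n = 0.75×0.6×65×0.25×22.75 = 166.4 kips; take 166.4 kips (rupture).
Tension yield (gross): A_g = 9.5625×0.25 = 2.3906 in². φR_n = 0.90 × 50 × 2.3906 = 107.6 kips.
Governing: min(289.5, 166.4, 107.6) = 107.6 kips → gross-section yield.

107.6 kips (gross-section yield governs)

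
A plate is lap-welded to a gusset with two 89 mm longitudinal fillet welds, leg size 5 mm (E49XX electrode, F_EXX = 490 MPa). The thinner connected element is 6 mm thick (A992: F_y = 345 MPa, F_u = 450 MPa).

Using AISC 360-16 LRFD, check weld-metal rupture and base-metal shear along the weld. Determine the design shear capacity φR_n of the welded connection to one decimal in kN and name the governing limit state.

Weld metal: throat = 0.707×5 = 3.535 mm, L = 2×89 = 178 mm. φR_n = 0.75 × 0.6 × 490 × 3.535 × 178 = 138.7 kN.
Base metal shear (6 mm plate): yield φR_n = 1.0×0.6×345×6×178 = 221.1 kN; rupture φR_n = 0.75×0.6×450×6×178 = 216.3 kN; take 216.3 kN (rupture).
Governing: min(138.7, 216.3) = 138.7 kN → weld metal.

138.7 kN (weld metal governs)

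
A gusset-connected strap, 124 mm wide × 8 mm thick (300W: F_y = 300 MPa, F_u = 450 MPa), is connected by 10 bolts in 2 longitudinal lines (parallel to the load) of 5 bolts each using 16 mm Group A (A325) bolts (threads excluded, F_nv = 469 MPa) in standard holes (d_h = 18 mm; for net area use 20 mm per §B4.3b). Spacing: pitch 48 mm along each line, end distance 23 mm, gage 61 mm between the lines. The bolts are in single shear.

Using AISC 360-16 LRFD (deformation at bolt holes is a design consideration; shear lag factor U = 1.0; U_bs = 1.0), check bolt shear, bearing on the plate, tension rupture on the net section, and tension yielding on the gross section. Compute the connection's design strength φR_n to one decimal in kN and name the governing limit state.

226.8 kN (net-section rupture governs)

Bolt shear: A_b = π(16)²/4 = 201.06 mm². φR_n = 0.75 × 469 × 201.06 × 10 × 1 = 707.2 kN.
Bearing (8 mm plate, F_u = 450 MPa): end bolts L_c = 23 − 18/2 = 14, R_n = min(1.2×14×8×450, 2.4×16×8×450) = 60.48 kN/bolt; interior L_c = 48 − 18 = 30, R_n = 129.6 kN/bolt. φR_n = 0.75 × (2×60.48 + 8×129.6) = 868.3 kN.
Tension rupture (net): A_n = (124 − 2×20)×8 = 672 mm² (U = 1.0, A_e = A_n). φR_n = 0.75 × 450 × 672 = 226.8 kN.
Tension yield (gross): A_g = 124×8 = 992 mm². φR_n = 0.90 × 300 × 992 = 267.8 kN.
Governing: min(707.2, 868.3, 226.8, 267.8) = 226.8 kN → net-section rupture.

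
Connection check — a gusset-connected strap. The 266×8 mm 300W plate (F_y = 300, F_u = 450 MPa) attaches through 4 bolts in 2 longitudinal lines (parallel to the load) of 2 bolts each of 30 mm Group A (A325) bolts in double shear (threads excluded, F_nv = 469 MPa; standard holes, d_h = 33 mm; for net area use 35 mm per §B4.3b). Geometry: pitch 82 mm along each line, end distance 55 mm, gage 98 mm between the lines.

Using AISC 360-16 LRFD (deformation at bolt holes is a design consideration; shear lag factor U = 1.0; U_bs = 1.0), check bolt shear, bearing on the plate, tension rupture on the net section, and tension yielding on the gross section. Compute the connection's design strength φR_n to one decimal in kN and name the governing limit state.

Bolt shear: A_b = π(30)²/4 = 706.86 mm². φR_n = 0.75 × 469 × 706.86 × 4 × 2 = 1989.1 kN.
Bearing (8 mm plate, F_u = 450 MPa): end bolts L_c = 55 − 33/2 = 38.5, R_n = min(1.2×38.5×8×450, 2.4×30×8×450) = 166.32 kN/bolt; interior L_c = 82 − 33 = 49, R_n = 211.68 kN/bolt. φR_n = 0.75 × (2×166.32 + 2×211.68) = 567.0 kN.
Tension rupture (net): A_n = (266 − 2×35)×8 = 1568 mm² (U = 1.0, A_e = A_n). φR_n = 0.75 × 450 × 1568 = 529.2 kN.
Tension yield (gross): A_g = 266×8 = 2128 mm². φR_n = 0.90 × 300 × 2128 = 574.6 kN.
Governing: min(1989.1, 567.0, 529.2, 574.6) = 529.2 kN → net-section rupture.

529.2 kN (net-section rupture governs)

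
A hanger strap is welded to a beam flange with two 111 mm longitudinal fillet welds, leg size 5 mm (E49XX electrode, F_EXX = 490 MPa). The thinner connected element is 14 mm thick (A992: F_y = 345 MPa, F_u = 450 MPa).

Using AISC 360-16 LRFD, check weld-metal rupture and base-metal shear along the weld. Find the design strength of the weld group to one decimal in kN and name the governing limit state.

Weld metal: throat = 0.707×5 = 3.535 mm, L = 2×111 = 222 mm. φR_n = 0.75 × 0.6 × 490 × 3.535 × 222 = 173.0 kN.
Base metal shear (14 mm plate): yield φR_n = 1.0×0.6×345×14×222 = 643.4 kN; rupture φR_n = 0.75×0.6×450×14×222 = 629.4 kN; take 629.4 kN (rupture).
Governing: min(173.0, 629.4) = 173.0 kN → weld metal.

173.0 kN (weld metal governs)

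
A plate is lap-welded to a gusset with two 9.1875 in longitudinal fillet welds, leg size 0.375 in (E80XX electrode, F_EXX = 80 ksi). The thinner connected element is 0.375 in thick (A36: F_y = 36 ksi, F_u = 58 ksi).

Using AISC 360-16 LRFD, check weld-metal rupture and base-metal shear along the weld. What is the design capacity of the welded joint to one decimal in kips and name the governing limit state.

Weld metal: throat = 0.707×0.375 = 0.26513 in, L = 2×9.1875 = 18.375 in. φR_n = 0.75 × 0.6 × 80 × 0.26513 × 18.375 = 175.4 kips.
Base metal shear (0.375 in plate): yield φR_n = 1.0×0.6×36×0.375×18.375 = 148.8 kips; rupture φR_n = 0.75×0.6×58×0.375×18.375 = 179.8 kips; take 148.8 kips (yield).
Governing: min(175.4, 148.8) = 148.8 kips → base-metal shear.

148.8 kips (base-metal shear governs)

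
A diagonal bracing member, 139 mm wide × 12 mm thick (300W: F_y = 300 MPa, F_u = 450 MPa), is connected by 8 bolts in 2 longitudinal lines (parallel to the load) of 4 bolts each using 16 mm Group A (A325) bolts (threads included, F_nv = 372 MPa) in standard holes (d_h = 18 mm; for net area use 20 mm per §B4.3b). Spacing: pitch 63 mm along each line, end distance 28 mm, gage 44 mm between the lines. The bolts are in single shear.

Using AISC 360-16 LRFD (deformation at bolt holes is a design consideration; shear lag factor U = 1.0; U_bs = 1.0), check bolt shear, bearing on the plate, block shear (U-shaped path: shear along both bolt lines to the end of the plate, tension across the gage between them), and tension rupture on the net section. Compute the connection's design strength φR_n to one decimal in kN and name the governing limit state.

Bolt shear: A_b = π(16)²/4 = 201.06 mm². φR_n = 0.75 × 372 × 201.06 × 8 × 1 = 448.8 kN.
Bearing (12 mm plate, F_u = 450 MPa): end bolts L_c = 28 − 18/2 = 19, R_n = min(1.2×19×12×450, 2.4×16×12×450) = 123.12 kN/bolt; interior L_c = 63 − 18 = 45, R_n = 207.36 kN/bolt. φR_n = 0.75 × (2×123.12 + 6×207.36) = 1117.8 kN.
Block shear: shear path 2×[28+3×63] = 2×217 mm, A_gv = 5208, A_nv = 2×(217 − 3.5×20)×12 = 3528 mm²; tension across gage: (44 − 1×20)×12 = 288 mm². R_n = min(0.6×450×3528, 0.6×300×5208) + 1.0×450×288 = min(952.56, 937.44) + 129.6 = 1067 kN. φR_n = 0.75 × 1067 = 800.3 kN.
Tension rupture (net): A_n = (139 − 2×20)×12 = 1188 mm² (U = 1.0, A_e = A_n). φR_n = 0.75 × 450 × 1188 = 401.0 kN.
Governing: min(448.8, 1117.8, 800.3, 401.0) = 401.0 kN → net-section rupture.

401.0 kN (net-section rupture governs)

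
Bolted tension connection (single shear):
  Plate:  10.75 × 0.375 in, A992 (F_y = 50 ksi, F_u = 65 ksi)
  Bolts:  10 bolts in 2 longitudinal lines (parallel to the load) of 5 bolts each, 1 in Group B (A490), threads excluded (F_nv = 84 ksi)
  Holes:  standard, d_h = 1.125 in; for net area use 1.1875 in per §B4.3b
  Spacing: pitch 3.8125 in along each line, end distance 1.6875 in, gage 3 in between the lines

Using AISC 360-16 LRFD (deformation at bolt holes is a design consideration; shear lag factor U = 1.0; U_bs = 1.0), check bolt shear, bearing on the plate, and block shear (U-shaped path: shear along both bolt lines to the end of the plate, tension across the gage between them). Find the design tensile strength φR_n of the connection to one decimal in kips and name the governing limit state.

Bolt shear: A_b = π(1)²/4 = 0.7854 in². φR_n = 0.75 × 84 × 0.7854 × 10 × 1 = 494.8 kips.
Bearing (0.375 in plate, F_u = 65 ksi): end bolts L_c = 1.6875 − 1.125/2 = 1.125, R_n = min(1.2×1.125×0.375×65, 2.4×1×0.375×65) = 32.906 kips/bolt; interior L_c = 3.8125 − 1.125 = 2.6875, R_n = 58.5 kips/bolt. φR_n = 0.75 × (2×32.906 + 8×58.5) = 400.4 kips.
Block shear: shear path 2×[1.6875+4×3.8125] = 2×16.9375 in, A_gv = 12.703, A_nv = 2×(16.9375 − 4.5×1.1875)×0.375 = 8.6953 in²; tension across gage: (3 − 1×1.1875)×0.375 = 0.67969 in². R_n = min(0.6×65×8.6953, 0.6×50×12.703) + 1.0×65×0.67969 = min(339.12, 381.09) + 44.18 = 383.3 kips. φR_n = 0.75 × 383.3 = 287.5 kips.
Governing: min(494.8, 400.4, 287.5) = 287.5 kips → block shear.

287.5 kips (block shear governs)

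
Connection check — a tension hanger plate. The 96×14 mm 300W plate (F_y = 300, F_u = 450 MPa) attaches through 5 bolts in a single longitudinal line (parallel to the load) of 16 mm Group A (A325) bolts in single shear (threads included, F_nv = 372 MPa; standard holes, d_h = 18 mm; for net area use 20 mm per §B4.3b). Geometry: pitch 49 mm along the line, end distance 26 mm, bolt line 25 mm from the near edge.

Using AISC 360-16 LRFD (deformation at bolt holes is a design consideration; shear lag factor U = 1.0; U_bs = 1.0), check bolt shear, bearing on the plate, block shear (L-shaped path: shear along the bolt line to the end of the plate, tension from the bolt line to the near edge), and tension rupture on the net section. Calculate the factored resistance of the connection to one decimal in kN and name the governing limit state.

280.5 kN (bolt shear governs)

Bolt shear: A_b = π(16)²/4 = 201.06 mm². φR_n = 0.75 × 372 × 201.06 × 5 × 1 = 280.5 kN.
Bearing (14 mm plate, F_u = 450 MPa): end bolts L_c = 26 − 18/2 = 17, R_n = min(1.2×17×14×450, 2.4×16×14×450) = 128.52 kN/bolt; interior L_c = 49 − 18 = 31, R_n = 234.36 kN/bolt. φR_n = 0.75 × (1×128.52 + 4×234.36) = 799.5 kN.
Block shear: shear path 1×[26+4×49] = 1×222 mm, A_gv = 3108, A_nv = 1×(222 − 4.5×20)×14 = 1848 mm²; tension to near edge: (25 − 0.5×20)×14 = 210 mm². R_n = min(0.6×450×1848, 0.6×300×3108) + 1.0×450×210 = min(498.96, 559.44) + 94.5 = 593.46 kN. φR_n = 0.75 × 593.46 = 445.1 kN.
Tension rupture (net): A_n = (96 − 1×20)×14 = 1064 mm² (U = 1.0, A_e = A_n). φR_n = 0.75 × 450 × 1064 = 359.1 kN.
Governing: min(280.5, 799.5, 445.1, 359.1) = 280.5 kN → bolt shear.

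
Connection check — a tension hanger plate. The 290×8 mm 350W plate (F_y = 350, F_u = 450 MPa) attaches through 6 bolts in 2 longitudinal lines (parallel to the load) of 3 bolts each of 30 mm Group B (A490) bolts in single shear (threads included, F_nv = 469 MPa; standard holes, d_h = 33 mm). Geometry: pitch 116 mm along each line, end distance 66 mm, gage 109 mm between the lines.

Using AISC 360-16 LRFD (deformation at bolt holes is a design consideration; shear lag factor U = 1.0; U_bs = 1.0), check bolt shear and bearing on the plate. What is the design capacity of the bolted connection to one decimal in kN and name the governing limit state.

Bolt shear: A_b = π(30)²/4 = 706.86 mm². φR_n = 0.75 × 469 × 706.86 × 6 × 1 = 1491.8 kN.
Bearing (8 mm plate, F_u = 450 MPa): end bolts L_c = 66 − 33/2 = 49.5, R_n = min(1.2×49.5×8×450, 2.4×30×8×450) = 213.84 kN/bolt; interior L_c = 116 − 33 = 83, R_n = 259.2 kN/bolt. φR_n = 0.75 × (2×213.84 + 4×259.2) = 1098.4 kN.
Governing: min(1491.8, 1098.4) = 1098.4 kN → bearing.

1098.4 kN (bearing governs)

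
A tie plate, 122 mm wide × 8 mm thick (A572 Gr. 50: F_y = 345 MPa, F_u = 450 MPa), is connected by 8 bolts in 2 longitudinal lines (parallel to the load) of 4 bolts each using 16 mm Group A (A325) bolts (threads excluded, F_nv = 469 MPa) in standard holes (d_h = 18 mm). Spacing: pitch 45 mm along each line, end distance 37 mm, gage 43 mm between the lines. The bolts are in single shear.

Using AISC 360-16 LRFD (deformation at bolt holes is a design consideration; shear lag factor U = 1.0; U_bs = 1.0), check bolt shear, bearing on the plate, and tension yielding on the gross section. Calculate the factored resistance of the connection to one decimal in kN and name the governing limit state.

Bolt shear: A_b = π(16)²/4 = 201.06 mm². φR_n = 0.75 × 469 × 201.06 × 8 × 1 = 565.8 kN.
Bearing (8 mm plate, F_u = 450 MPa): end bolts L_c = 37 − 18/2 = 28, R_n = min(1.2×28×8×450, 2.4×16×8×450) = 120.96 kN/bolt; interior L_c = 45 − 18 = 27, R_n = 116.64 kN/bolt. φR_n = 0.75 × (2×120.96 + 6×116.64) = 706.3 kN.
Tension yield (gross): A_g = 122×8 = 976 mm². φR_n = 0.90 × 345 × 976 = 303.0 kN.
Governing: min(565.8, 706.3, 303.0) = 303.0 kN → gross-section yield.

303.0 kN (gross-section yield governs)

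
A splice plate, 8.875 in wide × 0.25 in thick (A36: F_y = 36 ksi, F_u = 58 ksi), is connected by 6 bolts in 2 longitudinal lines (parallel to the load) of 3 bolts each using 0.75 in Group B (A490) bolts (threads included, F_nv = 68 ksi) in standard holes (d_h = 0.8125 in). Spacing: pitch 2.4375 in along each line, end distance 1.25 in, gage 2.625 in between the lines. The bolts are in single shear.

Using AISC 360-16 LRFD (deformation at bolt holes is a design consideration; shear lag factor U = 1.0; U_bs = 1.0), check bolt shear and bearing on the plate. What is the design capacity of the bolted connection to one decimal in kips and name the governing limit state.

100.3 kips (bearing governs)

Bolt shear: A_b = π(0.75)²/4 = 0.44179 in². φR_n = 0.75 × 68 × 0.44179 × 6 × 1 = 135.2 kips.
Bearing (0.25 in plate, F_u = 58 ksi): end bolts L_c = 1.25 − 0.8125/2 = 0.84375, R_n = min(1.2×0.84375×0.25×58, 2.4×0.75×0.25×58) = 14.681 kips/bolt; interior L_c = 2.4375 − 0.8125 = 1.625, R_n = 26.1 kips/bolt. φR_n = 0.75 × (2×14.681 + 4×26.1) = 100.3 kips.
Governing: min(135.2, 100.3) = 100.3 kips → bearing.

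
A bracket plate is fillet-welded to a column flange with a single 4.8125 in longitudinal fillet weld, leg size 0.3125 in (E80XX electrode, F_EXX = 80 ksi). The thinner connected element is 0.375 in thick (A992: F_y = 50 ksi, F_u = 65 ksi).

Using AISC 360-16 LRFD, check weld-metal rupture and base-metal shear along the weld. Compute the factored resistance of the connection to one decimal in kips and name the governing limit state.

38.3 kips (weld metal governs)

Weld metal: throat = 0.707×0.3125 = 0.22094 in, L = 4.8125 in. φR_n = 0.75 × 0.6 × 80 × 0.22094 × 4.8125 = 38.3 kips.
Base metal shear (0.375 in plate): yield φR_n = 1.0×0.6×50×0.375×4.8125 = 54.1 kips; rupture φR_n = 0.75×0.6×65×0.375×4.8125 = 52.8 kips; take 52.8 kips (rupture).
Governing: min(38.3, 52.8) = 38.3 kips → weld metal.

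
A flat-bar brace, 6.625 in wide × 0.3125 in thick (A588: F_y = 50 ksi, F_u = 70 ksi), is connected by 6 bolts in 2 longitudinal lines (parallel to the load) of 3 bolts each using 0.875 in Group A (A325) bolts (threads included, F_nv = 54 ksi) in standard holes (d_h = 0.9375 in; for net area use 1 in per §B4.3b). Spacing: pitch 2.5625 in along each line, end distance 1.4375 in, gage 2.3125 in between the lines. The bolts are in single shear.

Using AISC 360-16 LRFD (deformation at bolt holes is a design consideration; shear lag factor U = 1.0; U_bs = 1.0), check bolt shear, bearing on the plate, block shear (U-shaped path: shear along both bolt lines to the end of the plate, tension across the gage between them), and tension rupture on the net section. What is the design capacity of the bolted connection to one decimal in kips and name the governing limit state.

Bolt shear: A_b = π(0.875)²/4 = 0.60132 in². φR_n = 0.75 × 54 × 0.60132 × 6 × 1 = 146.1 kips.
Bearing (0.3125 in plate, F_u = 70 ksi): end bolts L_c = 1.4375 − 0.9375/2 = 0.96875, R_n = min(1.2×0.96875×0.3125×70, 2.4×0.875×0.3125×70) = 25.43 kips/bolt; interior L_c = 2.5625 − 0.9375 = 1.625, R_n = 42.656 kips/bolt. φR_n = 0.75 × (2×25.43 + 4×42.656) = 166.1 kips.
Block shear: shear path 2×[1.4375+2×2.5625] = 2×6.5625 in, A_gv = 4.1016, A_nv = 2×(6.5625 − 2.5×1)×0.3125 = 2.5391 in²; tension across gage: (2.3125 − 1×1)×0.3125 = 0.41016 in². R_n = min(0.6×70×2.5391, 0.6×50×4.1016) + 1.0×70×0.41016 = min(106.64, 123.05) + 28.711 = 135.35 kips. φR_n = 0.75 × 135.35 = 101.5 kips.
Tension rupture (net): A_n = (6.625 − 2×1)×0.3125 = 1.4453 in² (U = 1.0, A_e = A_n). φR_n = 0.75 × 70 × 1.4453 = 75.9 kips.
Governing: min(146.1, 166.1, 101.5, 75.9) = 75.9 kips → net-section rupture.

75.9 kips (net-section rupture governs)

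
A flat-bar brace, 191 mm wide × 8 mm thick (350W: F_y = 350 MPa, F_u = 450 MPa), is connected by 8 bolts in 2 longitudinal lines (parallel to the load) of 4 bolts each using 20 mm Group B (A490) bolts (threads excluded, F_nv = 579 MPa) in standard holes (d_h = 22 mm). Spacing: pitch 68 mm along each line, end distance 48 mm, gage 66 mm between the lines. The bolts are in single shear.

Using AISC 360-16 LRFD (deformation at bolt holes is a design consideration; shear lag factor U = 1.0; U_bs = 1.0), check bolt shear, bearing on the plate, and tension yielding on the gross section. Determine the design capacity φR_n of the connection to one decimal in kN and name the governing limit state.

Bolt shear: A_b = π(20)²/4 = 314.16 mm². φR_n = 0.75 × 579 × 314.16 × 8 × 1 = 1091.4 kN.
Bearing (8 mm plate, F_u = 450 MPa): end bolts L_c = 48 − 22/2 = 37, R_n = min(1.2×37×8×450, 2.4×20×8×450) = 159.84 kN/bolt; interior L_c = 68 − 22 = 46, R_n = 172.8 kN/bolt. φR_n = 0.75 × (2×159.84 + 6×172.8) = 1017.4 kN.
Tension yield (gross): A_g = 191×8 = 1528 mm². φR_n = 0.90 × 350 × 1528 = 481.3 kN.
Governing: min(1091.4, 1017.4, 481.3) = 481.3 kN → gross-section yield.

481.3 kN (gross-section yield governs)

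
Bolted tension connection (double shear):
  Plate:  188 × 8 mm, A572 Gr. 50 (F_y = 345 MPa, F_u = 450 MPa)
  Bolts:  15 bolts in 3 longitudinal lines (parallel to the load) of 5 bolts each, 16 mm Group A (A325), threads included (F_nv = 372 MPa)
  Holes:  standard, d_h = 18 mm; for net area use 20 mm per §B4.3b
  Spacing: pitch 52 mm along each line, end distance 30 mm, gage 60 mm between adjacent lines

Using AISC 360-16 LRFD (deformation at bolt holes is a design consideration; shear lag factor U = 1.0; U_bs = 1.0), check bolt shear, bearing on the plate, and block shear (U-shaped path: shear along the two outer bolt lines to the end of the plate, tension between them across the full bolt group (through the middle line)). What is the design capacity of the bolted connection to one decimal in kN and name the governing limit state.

695.5 kN (block shear governs)

Bolt shear: A_b = π(16)²/4 = 201.06 mm². φR_n = 0.75 × 372 × 201.06 × 15 × 2 = 1682.9 kN.
Bearing (8 mm plate, F_u = 450 MPa): end bolts L_c = 30 − 18/2 = 21, R_n = min(1.2×21×8×450, 2.4×16×8×450) = 90.72 kN/bolt; interior L_c = 52 − 18 = 34, R_n = 138.24 kN/bolt. φR_n = 0.75 × (3×90.72 + 12×138.24) = 1448.3 kN.
Block shear: shear path 2×[30+4×52] = 2×238 mm, A_gv = 3808, A_nv = 2×(238 − 4.5×20)×8 = 2368 mm²; tension across gage: (120 − 2×20)×8 = 640 mm². R_n = min(0.6×450×2368, 0.6×345×3808) + 1.0×450×640 = min(639.36, 788.26) + 288 = 927.36 kN. φR_n = 0.75 × 927.36 = 695.5 kN.
Governing: min(1682.9, 1448.3, 695.5) = 695.5 kN → block shear.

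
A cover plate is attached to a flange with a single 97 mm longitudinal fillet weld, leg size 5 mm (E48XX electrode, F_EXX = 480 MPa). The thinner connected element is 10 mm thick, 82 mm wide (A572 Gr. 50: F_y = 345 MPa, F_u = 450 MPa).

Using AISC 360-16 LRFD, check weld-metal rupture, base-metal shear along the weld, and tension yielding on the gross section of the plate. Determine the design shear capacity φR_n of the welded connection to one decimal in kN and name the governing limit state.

74.1 kN (weld metal governs)

Weld metal: throat = 0.707×5 = 3.535 mm, L = 97 mm. φR_n = 0.75 × 0.6 × 480 × 3.535 × 97 = 74.1 kN.
Base metal shear (10 mm plate): yield φR_n = 1.0×0.6×345×10×97 = 200.8 kN; rupture φR_n = 0.75×0.6×450×10×97 = 196.4 kN; take 196.4 kN (rupture).
Tension yield (gross): A_g = 82×10 = 820 mm². φR_n = 0.90 × 345 × 820 = 254.6 kN.
Governing: min(74.1, 196.4, 254.6) = 74.1 kN → weld metal.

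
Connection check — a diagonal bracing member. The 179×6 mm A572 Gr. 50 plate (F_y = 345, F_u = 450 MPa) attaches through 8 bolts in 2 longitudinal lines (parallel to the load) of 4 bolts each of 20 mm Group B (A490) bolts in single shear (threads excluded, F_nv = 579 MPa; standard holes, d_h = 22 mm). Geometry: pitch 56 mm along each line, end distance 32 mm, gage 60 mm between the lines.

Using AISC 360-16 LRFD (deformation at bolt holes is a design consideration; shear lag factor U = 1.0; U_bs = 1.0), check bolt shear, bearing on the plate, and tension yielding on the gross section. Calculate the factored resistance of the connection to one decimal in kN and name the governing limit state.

333.5 kN (gross-section yield governs)

Bolt shear: A_b = π(20)²/4 = 314.16 mm². φR_n = 0.75 × 579 × 314.16 × 8 × 1 = 1091.4 kN.
Bearing (6 mm plate, F_u = 450 MPa): end bolts L_c = 32 − 22/2 = 21, R_n = min(1.2×21×6×450, 2.4×20×6×450) = 68.04 kN/bolt; interior L_c = 56 − 22 = 34, R_n = 110.16 kN/bolt. φR_n = 0.75 × (2×68.04 + 6×110.16) = 597.8 kN.
Tension yield (gross): A_g = 179×6 = 1074 mm². φR_n = 0.90 × 345 × 1074 = 333.5 kN.
Governing: min(1091.4, 597.8, 333.5) = 333.5 kN → gross-section yield.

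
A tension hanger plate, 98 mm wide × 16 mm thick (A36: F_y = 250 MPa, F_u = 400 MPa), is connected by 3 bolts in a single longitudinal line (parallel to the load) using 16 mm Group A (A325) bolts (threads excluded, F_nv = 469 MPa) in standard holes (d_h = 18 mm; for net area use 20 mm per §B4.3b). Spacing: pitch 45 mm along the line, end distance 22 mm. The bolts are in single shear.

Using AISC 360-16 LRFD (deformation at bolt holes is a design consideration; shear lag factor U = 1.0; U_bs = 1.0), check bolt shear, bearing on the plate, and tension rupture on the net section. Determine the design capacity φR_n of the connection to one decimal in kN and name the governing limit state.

Bolt shear: A_b = π(16)²/4 = 201.06 mm². φR_n = 0.75 × 469 × 201.06 × 3 × 1 = 212.2 kN.
Bearing (16 mm plate, F_u = 400 MPa): end bolts L_c = 22 − 18/2 = 13, R_n = min(1.2×13×16×400, 2.4×16×16×400) = 99.84 kN/bolt; interior L_c = 45 − 18 = 27, R_n = 207.36 kN/bolt. φR_n = 0.75 × (1×99.84 + 2×207.36) = 385.9 kN.
Tension rupture (net): A_n = (98 − 1×20)×16 = 1248 mm² (U = 1.0, A_e = A_n). φR_n = 0.75 × 400 × 1248 = 374.4 kN.
Governing: min(212.2, 385.9, 374.4) = 212.2 kN → bolt shear.

212.2 kN (bolt shear governs)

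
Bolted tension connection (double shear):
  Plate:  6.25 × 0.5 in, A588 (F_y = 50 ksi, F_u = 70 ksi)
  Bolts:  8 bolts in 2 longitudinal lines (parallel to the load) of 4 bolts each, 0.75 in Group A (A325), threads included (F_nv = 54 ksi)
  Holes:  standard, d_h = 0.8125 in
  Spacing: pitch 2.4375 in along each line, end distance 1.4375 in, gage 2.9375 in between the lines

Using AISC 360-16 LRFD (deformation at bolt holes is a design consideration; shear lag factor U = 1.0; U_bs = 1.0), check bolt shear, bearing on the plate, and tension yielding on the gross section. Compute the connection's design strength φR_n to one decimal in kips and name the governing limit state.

Bolt shear: A_b = π(0.75)²/4 = 0.44179 in². φR_n = 0.75 × 54 × 0.44179 × 8 × 2 = 286.3 kips.
Bearing (0.5 in plate, F_u = 70 ksi): end bolts L_c = 1.4375 − 0.8125/2 = 1.03125, R_n = min(1.2×1.03125×0.5×70, 2.4×0.75×0.5×70) = 43.313 kips/bolt; interior L_c = 2.4375 − 0.8125 = 1.625, R_n = 63 kips/bolt. φR_n = 0.75 × (2×43.313 + 6×63) = 348.5 kips.
Tension yield (gross): A_g = 6.25×0.5 = 3.125 in². φR_n = 0.90 × 50 × 3.125 = 140.6 kips.
Governing: min(286.3, 348.5, 140.6) = 140.6 kips → gross-section yield.

140.6 kips (gross-section yield governs)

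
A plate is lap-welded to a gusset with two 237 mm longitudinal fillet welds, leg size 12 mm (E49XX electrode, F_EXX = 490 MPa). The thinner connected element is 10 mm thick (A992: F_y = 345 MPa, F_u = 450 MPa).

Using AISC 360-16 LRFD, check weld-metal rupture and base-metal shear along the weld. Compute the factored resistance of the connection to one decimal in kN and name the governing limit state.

886.7 kN (weld metal governs)

Weld metal: throat = 0.707×12 = 8.484 mm, L = 2×237 = 474 mm. φR_n = 0.75 × 0.6 × 490 × 8.484 × 474 = 886.7 kN.
Base metal shear (10 mm plate): yield φR_n = 1.0×0.6×345×10×474 = 981.2 kN; rupture φR_n = 0.75×0.6×450×10×474 = 959.9 kN; take 959.9 kN (rupture).
Governing: min(886.7, 959.9) = 886.7 kN → weld metal.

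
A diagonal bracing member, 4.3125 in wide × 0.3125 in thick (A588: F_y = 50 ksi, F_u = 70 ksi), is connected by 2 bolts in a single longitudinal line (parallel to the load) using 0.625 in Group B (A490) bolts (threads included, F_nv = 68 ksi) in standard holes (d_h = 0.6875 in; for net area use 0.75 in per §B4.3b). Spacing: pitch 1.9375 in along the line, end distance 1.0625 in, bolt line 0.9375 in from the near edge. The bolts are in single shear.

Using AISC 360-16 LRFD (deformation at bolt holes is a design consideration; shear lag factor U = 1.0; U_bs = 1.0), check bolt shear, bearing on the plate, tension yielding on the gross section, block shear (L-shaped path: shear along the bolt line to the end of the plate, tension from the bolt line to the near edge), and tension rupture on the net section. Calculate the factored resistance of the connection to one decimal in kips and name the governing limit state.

27.7 kips (block shear governs)

Bolt shear: A_b = π(0.625)²/4 = 0.3068 in². φR_n = 0.75 × 68 × 0.3068 × 2 × 1 = 31.3 kips.
Bearing (0.3125 in plate, F_u = 70 ksi): end bolts L_c = 1.0625 − 0.6875/2 = 0.71875, R_n = min(1.2×0.71875×0.3125×70, 2.4×0.625×0.3125×70) = 18.867 kips/bolt; interior L_c = 1.9375 − 0.6875 = 1.25, R_n = 32.813 kips/bolt. φR_n = 0.75 × (1×18.867 + 1×32.813) = 38.8 kips.
Tension yield (gross): A_g = 4.3125×0.3125 = 1.3477 in². φR_n = 0.90 × 50 × 1.3477 = 60.6 kips.
Block shear: shear path 1×[1.0625+1×1.9375] = 1×3 in, A_gv = 0.9375, A_nv = 1×(3 − 1.5×0.75)×0.3125 = 0.58594 in²; tension to near edge: (0.9375 − 0.5×0.75)×0.3125 = 0.17578 in². R_n = min(0.6×70×0.58594, 0.6×50×0.9375) + 1.0×70×0.17578 = min(24.609, 28.125) + 12.305 = 36.914 kips. φR_n = 0.75 × 36.914 = 27.7 kips.
Tension rupture (net): A_n = (4.3125 − 1×0.75)×0.3125 = 1.1133 in² (U = 1.0, A_e = A_n). φR_n = 0.75 × 70 × 1.1133 = 58.4 kips.
Governing: min(31.3, 38.8, 60.6, 27.7, 58.4) = 27.7 kips → block shear.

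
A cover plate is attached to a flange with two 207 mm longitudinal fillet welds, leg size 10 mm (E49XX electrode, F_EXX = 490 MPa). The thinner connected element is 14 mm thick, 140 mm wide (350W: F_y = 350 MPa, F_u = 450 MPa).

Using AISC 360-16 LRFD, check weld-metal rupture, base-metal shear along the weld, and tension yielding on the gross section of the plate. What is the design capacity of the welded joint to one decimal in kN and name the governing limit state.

Weld metal: throat = 0.707×10 = 7.07 mm, L = 2×207 = 414 mm. φR_n = 0.75 × 0.6 × 490 × 7.07 × 414 = 645.4 kN.
Base metal shear (14 mm plate): yield φR_n = 1.0×0.6×350×14×414 = 1217.2 kN; rupture φR_n = 0.75×0.6×450×14×414 = 1173.7 kN; take 1173.7 kN (rupture).
Tension yield (gross): A_g = 140×14 = 1960 mm². φR_n = 0.90 × 350 × 1960 = 617.4 kN.
Governing: min(645.4, 1173.7, 617.4) = 617.4 kN → gross-section yield.

617.4 kN (gross-section yield governs)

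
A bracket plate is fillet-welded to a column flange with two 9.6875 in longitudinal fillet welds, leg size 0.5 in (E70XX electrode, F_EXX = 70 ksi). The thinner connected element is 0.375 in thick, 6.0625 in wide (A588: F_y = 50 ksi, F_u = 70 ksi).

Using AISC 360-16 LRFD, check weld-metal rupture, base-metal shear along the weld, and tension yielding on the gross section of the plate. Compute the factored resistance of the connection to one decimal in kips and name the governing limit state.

102.3 kips (gross-section yield governs)

Weld metal: throat = 0.707×0.5 = 0.3535 in, L = 2×9.6875 = 19.375 in. φR_n = 0.75 × 0.6 × 70 × 0.3535 × 19.375 = 215.7 kips.
Base metal shear (0.375 in plate): yield φR_n = 1.0×0.6×50×0.375×19.375 = 218.0 kips; rupture φR_n = 0.75×0.6×70×0.375×19.375 = 228.9 kips; take 218.0 kips (yield).
Tension yield (gross): A_g = 6.0625×0.375 = 2.2734 in². φR_n = 0.90 × 50 × 2.2734 = 102.3 kips.
Governing: min(215.7, 218.0, 102.3) = 102.3 kips → gross-section yield.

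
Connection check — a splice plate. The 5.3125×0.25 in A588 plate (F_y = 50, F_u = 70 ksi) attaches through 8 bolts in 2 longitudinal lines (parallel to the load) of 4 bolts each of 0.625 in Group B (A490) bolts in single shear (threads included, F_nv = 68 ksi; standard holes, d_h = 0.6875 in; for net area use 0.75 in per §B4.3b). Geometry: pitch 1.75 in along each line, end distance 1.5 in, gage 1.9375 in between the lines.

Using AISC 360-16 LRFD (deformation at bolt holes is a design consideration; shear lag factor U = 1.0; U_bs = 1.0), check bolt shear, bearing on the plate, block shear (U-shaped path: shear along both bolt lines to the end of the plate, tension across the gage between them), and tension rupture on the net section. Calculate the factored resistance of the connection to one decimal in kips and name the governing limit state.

Bolt shear: A_b = π(0.625)²/4 = 0.3068 in². φR_n = 0.75 × 68 × 0.3068 × 8 × 1 = 125.2 kips.
Bearing (0.25 in plate, F_u = 70 ksi): end bolts L_c = 1.5 − 0.6875/2 = 1.15625, R_n = min(1.2×1.15625×0.25×70, 2.4×0.625×0.25×70) = 24.281 kips/bolt; interior L_c = 1.75 − 0.6875 = 1.0625, R_n = 22.313 kips/bolt. φR_n = 0.75 × (2×24.281 + 6×22.313) = 136.8 kips.
Block shear: shear path 2×[1.5+3×1.75] = 2×6.75 in, A_gv = 3.375, A_nv = 2×(6.75 − 3.5×0.75)×0.25 = 2.0625 in²; tension across gage: (1.9375 − 1×0.75)×0.25 = 0.29688 in². R_n = min(0.6×70×2.0625, 0.6×50×3.375) + 1.0×70×0.29688 = min(86.625, 101.25) + 20.782 = 107.41 kips. φR_n = 0.75 × 107.41 = 80.6 kips.
Tension rupture (net): A_n = (5.3125 − 2×0.75)×0.25 = 0.95313 in² (U = 1.0, A_e = A_n). φR_n = 0.75 × 70 × 0.95313 = 50.0 kips.
Governing: min(125.2, 136.8, 80.6, 50.0) = 50.0 kips → net-section rupture.

50.0 kips (net-section rupture governs)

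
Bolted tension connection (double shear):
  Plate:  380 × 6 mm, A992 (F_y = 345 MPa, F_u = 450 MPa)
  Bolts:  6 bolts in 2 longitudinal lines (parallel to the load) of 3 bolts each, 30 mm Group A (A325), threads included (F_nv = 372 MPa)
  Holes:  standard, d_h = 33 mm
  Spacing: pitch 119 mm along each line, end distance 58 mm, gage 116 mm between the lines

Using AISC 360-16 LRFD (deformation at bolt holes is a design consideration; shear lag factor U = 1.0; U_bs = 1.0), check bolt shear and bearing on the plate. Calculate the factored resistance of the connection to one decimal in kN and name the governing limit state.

Bolt shear: A_b = π(30)²/4 = 706.86 mm². φR_n = 0.75 × 372 × 706.86 × 6 × 2 = 2366.6 kN.
Bearing (6 mm plate, F_u = 450 MPa): end bolts L_c = 58 − 33/2 = 41.5, R_n = min(1.2×41.5×6×450, 2.4×30×6×450) = 134.46 kN/bolt; interior L_c = 119 − 33 = 86, R_n = 194.4 kN/bolt. φR_n = 0.75 × (2×134.46 + 4×194.4) = 784.9 kN.
Governing: min(2366.6, 784.9) = 784.9 kN → bearing.

784.9 kN (bearing governs)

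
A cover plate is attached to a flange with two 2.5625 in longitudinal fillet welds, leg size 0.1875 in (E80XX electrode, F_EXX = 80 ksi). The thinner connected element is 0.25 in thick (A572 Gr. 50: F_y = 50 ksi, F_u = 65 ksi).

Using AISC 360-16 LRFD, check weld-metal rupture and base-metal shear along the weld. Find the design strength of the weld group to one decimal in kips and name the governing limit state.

24.5 kips (weld metal governs)

Weld metal: throat = 0.707×0.1875 = 0.13256 in, L = 2×2.5625 = 5.125 in. φR_n = 0.75 × 0.6 × 80 × 0.13256 × 5.125 = 24.5 kips.
Base metal shear (0.25 in plate): yield φR_n = 1.0×0.6×50×0.25×5.125 = 38.4 kips; rupture φR_n = 0.75×0.6×65×0.25×5.125 = 37.5 kips; take 37.5 kips (rupture).
Governing: min(24.5, 37.5) = 24.5 kips → weld metal.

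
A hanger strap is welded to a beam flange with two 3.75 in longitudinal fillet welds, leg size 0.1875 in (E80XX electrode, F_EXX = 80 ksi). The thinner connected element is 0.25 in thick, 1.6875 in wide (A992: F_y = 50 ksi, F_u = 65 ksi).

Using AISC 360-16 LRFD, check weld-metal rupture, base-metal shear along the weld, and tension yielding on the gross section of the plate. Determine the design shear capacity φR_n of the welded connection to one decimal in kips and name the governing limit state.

19.0 kips (gross-section yield governs)

Weld metal: throat = 0.707×0.1875 = 0.13256 in, L = 2×3.75 = 7.5 in. φR_n = 0.75 × 0.6 × 80 × 0.13256 × 7.5 = 35.8 kips.
Base metal shear (0.25 in plate): yield φR_n = 1.0×0.6×50×0.25×7.5 = 56.3 kips; rupture φR_n = 0.75×0.6×65×0.25×7.5 = 54.8 kips; take 54.8 kips (rupture).
Tension yield (gross): A_g = 1.6875×0.25 = 0.42188 in². φR_n = 0.90 × 50 × 0.42188 = 19.0 kips.
Governing: min(35.8, 54.8, 19.0) = 19.0 kips → gross-section yield.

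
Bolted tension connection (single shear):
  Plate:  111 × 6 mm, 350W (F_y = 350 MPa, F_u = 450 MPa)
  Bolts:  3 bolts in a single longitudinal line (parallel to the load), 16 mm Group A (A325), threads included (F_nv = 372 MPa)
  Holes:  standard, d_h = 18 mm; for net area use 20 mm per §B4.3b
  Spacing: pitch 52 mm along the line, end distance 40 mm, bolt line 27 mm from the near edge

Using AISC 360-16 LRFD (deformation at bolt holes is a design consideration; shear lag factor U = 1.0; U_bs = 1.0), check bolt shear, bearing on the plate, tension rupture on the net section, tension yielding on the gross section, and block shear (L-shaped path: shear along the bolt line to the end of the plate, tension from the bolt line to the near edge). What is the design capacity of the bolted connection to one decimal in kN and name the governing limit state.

Bolt shear: A_b = π(16)²/4 = 201.06 mm². φR_n = 0.75 × 372 × 201.06 × 3 × 1 = 168.3 kN.
Bearing (6 mm plate, F_u = 450 MPa): end bolts L_c = 40 − 18/2 = 31, R_n = min(1.2×31×6×450, 2.4×16×6×450) = 100.44 kN/bolt; interior L_c = 52 − 18 = 34, R_n = 103.68 kN/bolt. φR_n = 0.75 × (1×100.44 + 2×103.68) = 230.9 kN.
Tension rupture (net): A_n = (111 − 1×20)×6 = 546 mm² (U = 1.0, A_e = A_n). φR_n = 0.75 × 450 × 546 = 184.3 kN.
Tension yield (gross): A_g = 111×6 = 666 mm². φR_n = 0.90 × 350 × 666 = 209.8 kN.
Block shear: shear path 1×[40+2×52] = 1×144 mm, A_gv = 864, A_nv = 1×(144 − 2.5×20)×6 = 564 mm²; tension to near edge: (27 − 0.5×20)×6 = 102 mm². R_n = min(0.6×450×564, 0.6×350×864) + 1.0×450×102 = min(152.28, 181.44) + 45.9 = 198.18 kN. φR_n = 0.75 × 198.18 = 148.6 kN.
Governing: min(168.3, 230.9, 184.3, 209.8, 148.6) = 148.6 kN → block shear.

148.6 kN (block shear governs)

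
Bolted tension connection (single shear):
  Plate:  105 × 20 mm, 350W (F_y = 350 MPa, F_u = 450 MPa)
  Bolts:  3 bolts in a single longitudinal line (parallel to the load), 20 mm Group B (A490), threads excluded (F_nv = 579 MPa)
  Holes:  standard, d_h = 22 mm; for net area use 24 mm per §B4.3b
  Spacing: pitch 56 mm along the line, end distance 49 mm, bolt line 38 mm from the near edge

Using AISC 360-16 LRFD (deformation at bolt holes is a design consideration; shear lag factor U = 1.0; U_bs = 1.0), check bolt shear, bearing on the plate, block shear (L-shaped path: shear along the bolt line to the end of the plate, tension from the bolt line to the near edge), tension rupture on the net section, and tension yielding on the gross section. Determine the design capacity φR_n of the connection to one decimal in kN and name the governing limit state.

409.3 kN (bolt shear governs)

Bolt shear: A_b = π(20)²/4 = 314.16 mm². φR_n = 0.75 × 579 × 314.16 × 3 × 1 = 409.3 kN.
Bearing (20 mm plate, F_u = 450 MPa): end bolts L_c = 49 − 22/2 = 38, R_n = min(1.2×38×20×450, 2.4×20×20×450) = 410.4 kN/bolt; interior L_c = 56 − 22 = 34, R_n = 367.2 kN/bolt. φR_n = 0.75 × (1×410.4 + 2×367.2) = 858.6 kN.
Block shear: shear path 1×[49+2×56] = 1×161 mm, A_gv = 3220, A_nv = 1×(161 − 2.5×24)×20 = 2020 mm²; tension to near edge: (38 − 0.5×24)×20 = 520 mm². R_n = min(0.6×450×2020, 0.6×350×3220) + 1.0×450×520 = min(545.4, 676.2) + 234 = 779.4 kN. φR_n = 0.75 × 779.4 = 584.6 kN.
Tension rupture (net): A_n = (105 − 1×24)×20 = 1620 mm² (U = 1.0, A_e = A_n). φR_n = 0.75 × 450 × 1620 = 546.8 kN.
Tension yield (gross): A_g = 105×20 = 2100 mm². φR_n = 0.90 × 350 × 2100 = 661.5 kN.
Governing: min(409.3, 858.6, 584.6, 546.8, 661.5) = 409.3 kN → bolt shear.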